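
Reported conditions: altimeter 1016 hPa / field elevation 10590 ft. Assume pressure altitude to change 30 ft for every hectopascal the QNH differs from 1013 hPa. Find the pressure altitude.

10500 ft

Pressure correction = (1013 − 1016) × 30 = -90 ft.
Pressure altitude = 10590 + (-90) = 10500 ft.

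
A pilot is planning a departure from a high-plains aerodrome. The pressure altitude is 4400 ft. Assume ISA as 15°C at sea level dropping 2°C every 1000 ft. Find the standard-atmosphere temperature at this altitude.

ISA temperature = 15 − 2 × (4400/1000) = 15 − 8.8 = 6.2°C.

6.2°C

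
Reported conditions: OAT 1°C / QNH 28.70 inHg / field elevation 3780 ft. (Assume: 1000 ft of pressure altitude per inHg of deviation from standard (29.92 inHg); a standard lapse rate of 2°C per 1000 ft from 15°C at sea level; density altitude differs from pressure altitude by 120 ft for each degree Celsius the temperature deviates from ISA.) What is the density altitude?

Pressure altitude = 3780 + (29.92 − 28.70) × 1000 = 3780 + (+1220) = 5000 ft.
ISA temperature at 5000 ft = 15 − 2 × (5000/1000) = 5°C.
ISA deviation = 1 − 5 = -4°C.
Density altitude = 5000 + 120 × (-4) = 4520 ft.

4520 ft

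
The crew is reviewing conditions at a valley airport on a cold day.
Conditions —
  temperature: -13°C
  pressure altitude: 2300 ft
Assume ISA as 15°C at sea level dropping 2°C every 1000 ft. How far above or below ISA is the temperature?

ISA-23.4°C

ISA temperature at 2300 ft = 15 − 2 × (2300/1000) = 10.4°C.
Deviation = OAT − ISA = -13 − 10.4 = -23.4°C.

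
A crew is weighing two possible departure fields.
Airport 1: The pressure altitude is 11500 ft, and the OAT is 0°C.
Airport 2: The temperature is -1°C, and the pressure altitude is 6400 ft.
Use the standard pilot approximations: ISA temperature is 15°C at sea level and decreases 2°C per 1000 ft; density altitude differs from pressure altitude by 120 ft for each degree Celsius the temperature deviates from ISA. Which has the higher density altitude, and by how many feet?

Airport 1: ISA temp = -8°C, deviation +8°C, DA = 11500 + 120 × 8 = 12460 ft.
Airport 2: ISA temp = 2.2°C, deviation -3.2°C, DA = 6400 + 120 × (-3.2) = 6016 ft.
Airport 1 is higher by 12460 − 6016 = 6444 ft.

Airport 1 by 6444 ft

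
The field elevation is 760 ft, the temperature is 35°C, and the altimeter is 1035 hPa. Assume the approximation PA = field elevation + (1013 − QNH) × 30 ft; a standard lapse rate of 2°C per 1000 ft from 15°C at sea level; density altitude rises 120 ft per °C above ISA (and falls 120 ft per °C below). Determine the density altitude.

Pressure altitude = 760 + (1013 − 1035) × 30 = 760 + (-660) = 100 ft.
ISA temperature at 100 ft = 15 − 2 × (100/1000) = 14.8°C.
ISA deviation = 35 − 14.8 = +20.2°C.
Density altitude = 100 + 120 × (20.2) = 2524 ft.

2524 ft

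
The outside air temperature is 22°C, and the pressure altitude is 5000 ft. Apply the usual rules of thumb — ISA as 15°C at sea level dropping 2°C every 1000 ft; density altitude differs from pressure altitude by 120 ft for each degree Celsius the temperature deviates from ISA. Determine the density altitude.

7040 ft

ISA temperature at 5000 ft = 15 − 2 × (5000/1000) = 5°C.
ISA deviation = 22 − 5 = +17°C.
Density altitude = 5000 + 120 × (17) = 5000 + (+2040) = 7040 ft.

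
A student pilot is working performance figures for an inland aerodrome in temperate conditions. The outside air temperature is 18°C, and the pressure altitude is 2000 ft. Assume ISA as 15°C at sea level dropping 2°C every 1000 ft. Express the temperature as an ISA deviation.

ISA temperature at 2000 ft = 15 − 2 × (2000/1000) = 11°C.
Deviation = OAT − ISA = 18 − 11 = +7°C.

ISA+7°C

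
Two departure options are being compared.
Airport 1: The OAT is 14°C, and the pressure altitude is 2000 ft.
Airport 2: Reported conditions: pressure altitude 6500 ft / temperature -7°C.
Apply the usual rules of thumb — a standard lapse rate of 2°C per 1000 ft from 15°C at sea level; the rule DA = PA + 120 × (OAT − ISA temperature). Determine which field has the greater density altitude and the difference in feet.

Airport 2 by 3060 ft

Airport 1: ISA temp = 11°C, deviation +3°C, DA = 2000 + 120 × 3 = 2360 ft.
Airport 2: ISA temp = 2°C, deviation -9°C, DA = 6500 + 120 × (-9) = 5420 ft.
Airport 2 is higher by 5420 − 2360 = 3060 ft.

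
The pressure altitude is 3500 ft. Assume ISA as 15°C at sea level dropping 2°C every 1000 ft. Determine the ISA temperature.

ISA temperature = 15 − 2 × (3500/1000) = 15 − 7 = 8°C.

8°C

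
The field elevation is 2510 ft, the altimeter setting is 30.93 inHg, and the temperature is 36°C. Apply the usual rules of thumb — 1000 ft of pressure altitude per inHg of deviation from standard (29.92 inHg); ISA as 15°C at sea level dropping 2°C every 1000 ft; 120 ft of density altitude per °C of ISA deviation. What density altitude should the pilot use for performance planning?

Pressure altitude = 2510 + (29.92 − 30.93) × 1000 = 2510 + (-1010) = 1500 ft.
ISA temperature at 1500 ft = 15 − 2 × (1500/1000) = 12°C.
ISA deviation = 36 − 12 = +24°C.
Density altitude = 1500 + 120 × (24) = 4380 ft.

4380 ft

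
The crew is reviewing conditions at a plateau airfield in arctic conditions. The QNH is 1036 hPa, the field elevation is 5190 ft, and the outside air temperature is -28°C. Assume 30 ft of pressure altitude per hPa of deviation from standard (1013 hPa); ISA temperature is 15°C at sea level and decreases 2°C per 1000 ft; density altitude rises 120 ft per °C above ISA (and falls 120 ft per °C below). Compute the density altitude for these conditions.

Pressure altitude = 5190 + (1013 − 1036) × 30 = 5190 + (-690) = 4500 ft.
ISA temperature at 4500 ft = 15 − 2 × (4500/1000) = 6°C.
ISA deviation = -28 − 6 = -34°C.
Density altitude = 4500 + 120 × (-34) = 420 ft.

420 ft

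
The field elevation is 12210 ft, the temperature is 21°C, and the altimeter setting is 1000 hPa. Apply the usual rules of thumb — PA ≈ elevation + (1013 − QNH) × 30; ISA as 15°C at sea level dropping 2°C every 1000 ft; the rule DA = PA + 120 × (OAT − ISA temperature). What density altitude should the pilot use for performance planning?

Pressure altitude = 12210 + (1013 − 1000) × 30 = 12210 + (+390) = 12600 ft.
ISA temperature at 12600 ft = 15 − 2 × (12600/1000) = -10.2°C.
ISA deviation = 21 − (-10.2) = +31.2°C.
Density altitude = 12600 + 120 × (31.2) = 16344 ft.

16344 ft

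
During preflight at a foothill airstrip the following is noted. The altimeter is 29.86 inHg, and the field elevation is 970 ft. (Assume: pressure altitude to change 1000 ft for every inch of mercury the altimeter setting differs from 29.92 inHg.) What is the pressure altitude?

1030 ft

Pressure correction = (29.92 − 29.86) × 1000 = +60 ft.
Pressure altitude = 970 + (+60) = 1030 ft.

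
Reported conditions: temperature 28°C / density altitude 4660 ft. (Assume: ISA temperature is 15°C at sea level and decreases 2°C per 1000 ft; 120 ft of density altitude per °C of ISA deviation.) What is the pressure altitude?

DA = PA + 120 × (OAT − (15 − 2·PA/1000)) = PA + 120·OAT − 1800 + 0.24·PA = 1.24·PA + 120·OAT − 1800.
So 1.24·PA = 4660 − 120 × 28 + 1800 = 3100.
PA = 3100 / 1.24 = 2500 ft.

2500 ft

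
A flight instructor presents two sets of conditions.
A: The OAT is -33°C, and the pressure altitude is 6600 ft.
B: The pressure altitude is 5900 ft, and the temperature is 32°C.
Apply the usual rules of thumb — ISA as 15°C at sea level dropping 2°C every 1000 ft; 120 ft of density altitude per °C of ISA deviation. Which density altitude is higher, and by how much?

B by 6932 ft

A: ISA temp = 1.8°C, deviation -34.8°C, DA = 6600 + 120 × (-34.8) = 2424 ft.
B: ISA temp = 3.2°C, deviation +28.8°C, DA = 5900 + 120 × 28.8 = 9356 ft.
B is higher by 9356 − 2424 = 6932 ft.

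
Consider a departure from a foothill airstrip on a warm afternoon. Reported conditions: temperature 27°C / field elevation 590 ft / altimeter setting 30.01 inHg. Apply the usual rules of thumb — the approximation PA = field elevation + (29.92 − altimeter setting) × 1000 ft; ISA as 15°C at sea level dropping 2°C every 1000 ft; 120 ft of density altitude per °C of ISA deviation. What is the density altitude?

Pressure altitude = 590 + (29.92 − 30.01) × 1000 = 590 + (-90) = 500 ft.
ISA temperature at 500 ft = 15 − 2 × (500/1000) = 14°C.
ISA deviation = 27 − 14 = +13°C.
Density altitude = 500 + 120 × (13) = 2060 ft.

2060 ft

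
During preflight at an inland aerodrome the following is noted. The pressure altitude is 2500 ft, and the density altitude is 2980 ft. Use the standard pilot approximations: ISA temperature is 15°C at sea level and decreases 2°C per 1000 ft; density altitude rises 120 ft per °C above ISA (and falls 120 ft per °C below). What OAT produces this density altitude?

Density altitude − pressure altitude = 2980 − 2500 = +480 ft.
At 120 ft/°C that is an ISA deviation of 480/120 = +4°C.
ISA temperature at 2500 ft = 15 − 2 × (2500/1000) = 10°C.
OAT = ISA + deviation = 10 + (+4) = 14°C.

14°C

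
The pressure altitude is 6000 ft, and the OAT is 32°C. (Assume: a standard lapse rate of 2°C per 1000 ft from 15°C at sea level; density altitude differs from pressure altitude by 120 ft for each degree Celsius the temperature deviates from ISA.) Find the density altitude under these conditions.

ISA temperature at 6000 ft = 15 − 2 × (6000/1000) = 3°C.
ISA deviation = 32 − 3 = +29°C.
Density altitude = 6000 + 120 × (29) = 6000 + (+3480) = 9480 ft.

9480 ft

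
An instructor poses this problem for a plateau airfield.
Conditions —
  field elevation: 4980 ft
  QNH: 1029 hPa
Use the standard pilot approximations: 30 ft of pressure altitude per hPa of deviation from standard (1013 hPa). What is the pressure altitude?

4500 ft

Pressure correction = (1013 − 1029) × 30 = -480 ft.
Pressure altitude = 4980 + (-480) = 4500 ft.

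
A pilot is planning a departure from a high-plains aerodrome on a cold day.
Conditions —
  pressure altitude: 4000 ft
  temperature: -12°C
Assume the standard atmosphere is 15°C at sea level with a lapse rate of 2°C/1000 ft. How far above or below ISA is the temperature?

ISA temperature at 4000 ft = 15 − 2 × (4000/1000) = 7°C.
Deviation = OAT − ISA = -12 − 7 = -19°C.

ISA-19°C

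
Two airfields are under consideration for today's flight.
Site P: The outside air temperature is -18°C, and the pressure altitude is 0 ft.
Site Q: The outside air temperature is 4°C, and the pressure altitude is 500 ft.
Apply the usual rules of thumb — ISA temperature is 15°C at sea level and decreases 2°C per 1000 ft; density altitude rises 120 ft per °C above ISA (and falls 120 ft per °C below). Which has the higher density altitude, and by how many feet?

Site Q by 3260 ft

Site P: ISA temp = 15°C, deviation -33°C, DA = 0 + 120 × (-33) = -3960 ft.
Site Q: ISA temp = 14°C, deviation -10°C, DA = 500 + 120 × (-10) = -700 ft.
Site Q is higher by -700 − (-3960) = 3260 ft.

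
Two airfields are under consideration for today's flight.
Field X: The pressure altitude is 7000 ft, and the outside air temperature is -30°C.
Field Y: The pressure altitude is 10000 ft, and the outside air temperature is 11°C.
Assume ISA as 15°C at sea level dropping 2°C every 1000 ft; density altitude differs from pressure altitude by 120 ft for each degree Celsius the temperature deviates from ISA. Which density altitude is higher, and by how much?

Field Y by 8640 ft

Field X: ISA temp = 1°C, deviation -31°C, DA = 7000 + 120 × (-31) = 3280 ft.
Field Y: ISA temp = -5°C, deviation +16°C, DA = 10000 + 120 × 16 = 11920 ft.
Field Y is higher by 11920 − 3280 = 8640 ft.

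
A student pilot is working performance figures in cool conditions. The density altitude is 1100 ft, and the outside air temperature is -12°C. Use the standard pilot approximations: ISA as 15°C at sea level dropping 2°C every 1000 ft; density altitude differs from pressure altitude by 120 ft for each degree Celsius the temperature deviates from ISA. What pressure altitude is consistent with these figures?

DA = PA + 120 × (OAT − (15 − 2·PA/1000)) = PA + 120·OAT − 1800 + 0.24·PA = 1.24·PA + 120·OAT − 1800.
So 1.24·PA = 1100 − 120 × (-12) + 1800 = 4340.
PA = 4340 / 1.24 = 3500 ft.

3500 ft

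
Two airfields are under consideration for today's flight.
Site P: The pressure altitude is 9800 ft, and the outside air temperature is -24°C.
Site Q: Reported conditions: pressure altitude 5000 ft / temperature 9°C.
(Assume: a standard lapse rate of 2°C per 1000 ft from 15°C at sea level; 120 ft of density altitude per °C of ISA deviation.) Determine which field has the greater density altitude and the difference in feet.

Site P: ISA temp = -4.6°C, deviation -19.4°C, DA = 9800 + 120 × (-19.4) = 7472 ft.
Site Q: ISA temp = 5°C, deviation +4°C, DA = 5000 + 120 × 4 = 5480 ft.
Site P is higher by 7472 − 5480 = 1992 ft.

Site P by 1992 ft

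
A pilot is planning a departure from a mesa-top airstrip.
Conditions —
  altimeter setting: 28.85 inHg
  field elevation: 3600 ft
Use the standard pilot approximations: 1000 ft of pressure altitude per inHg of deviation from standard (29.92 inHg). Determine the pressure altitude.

Pressure correction = (29.92 − 28.85) × 1000 = +1070 ft.
Pressure altitude = 3600 + (+1070) = 4670 ft.

4670 ft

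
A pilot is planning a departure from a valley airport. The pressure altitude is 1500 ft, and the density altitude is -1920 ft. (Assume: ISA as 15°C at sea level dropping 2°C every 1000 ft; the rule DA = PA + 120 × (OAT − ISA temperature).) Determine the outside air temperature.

-16.5°C

Density altitude − pressure altitude = -1920 − 1500 = -3420 ft.
At 120 ft/°C that is an ISA deviation of -3420/120 = -28.5°C.
ISA temperature at 1500 ft = 15 − 2 × (1500/1000) = 12°C.
OAT = ISA + deviation = 12 + (-28.5) = -16.5°C.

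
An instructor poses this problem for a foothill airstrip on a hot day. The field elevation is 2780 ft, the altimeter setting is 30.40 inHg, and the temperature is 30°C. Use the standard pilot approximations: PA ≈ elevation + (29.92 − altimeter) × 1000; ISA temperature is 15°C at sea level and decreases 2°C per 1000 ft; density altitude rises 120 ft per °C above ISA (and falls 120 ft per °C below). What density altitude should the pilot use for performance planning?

4652 ft

Pressure altitude = 2780 + (29.92 − 30.40) × 1000 = 2780 + (-480) = 2300 ft.
ISA temperature at 2300 ft = 15 − 2 × (2300/1000) = 10.4°C.
ISA deviation = 30 − 10.4 = +19.6°C.
Density altitude = 2300 + 120 × (19.6) = 4652 ft.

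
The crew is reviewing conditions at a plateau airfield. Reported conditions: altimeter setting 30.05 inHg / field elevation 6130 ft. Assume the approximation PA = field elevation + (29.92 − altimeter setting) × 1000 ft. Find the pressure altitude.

6000 ft

Pressure correction = (29.92 − 30.05) × 1000 = -130 ft.
Pressure altitude = 6130 + (-130) = 6000 ft.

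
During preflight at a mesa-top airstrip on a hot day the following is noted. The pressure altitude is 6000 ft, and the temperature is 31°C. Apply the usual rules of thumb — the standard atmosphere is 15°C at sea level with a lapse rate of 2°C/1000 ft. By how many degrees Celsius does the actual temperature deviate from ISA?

ISA+28°C

ISA temperature at 6000 ft = 15 − 2 × (6000/1000) = 3°C.
Deviation = OAT − ISA = 31 − 3 = +28°C.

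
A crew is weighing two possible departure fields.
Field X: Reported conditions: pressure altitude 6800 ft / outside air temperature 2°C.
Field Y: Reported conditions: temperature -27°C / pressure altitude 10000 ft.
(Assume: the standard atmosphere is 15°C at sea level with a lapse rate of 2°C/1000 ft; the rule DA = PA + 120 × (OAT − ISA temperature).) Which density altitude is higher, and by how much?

Field Y by 488 ft

Field X: ISA temp = 1.4°C, deviation +0.6°C, DA = 6800 + 120 × 0.6 = 6872 ft.
Field Y: ISA temp = -5°C, deviation -22°C, DA = 10000 + 120 × (-22) = 7360 ft.
Field Y is higher by 7360 − 6872 = 488 ft.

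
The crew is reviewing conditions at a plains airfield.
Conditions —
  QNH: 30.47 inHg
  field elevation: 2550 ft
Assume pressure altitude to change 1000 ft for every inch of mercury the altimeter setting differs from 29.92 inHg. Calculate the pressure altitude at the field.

Pressure correction = (29.92 − 30.47) × 1000 = -550 ft.
Pressure altitude = 2550 + (-550) = 2000 ft.

2000 ft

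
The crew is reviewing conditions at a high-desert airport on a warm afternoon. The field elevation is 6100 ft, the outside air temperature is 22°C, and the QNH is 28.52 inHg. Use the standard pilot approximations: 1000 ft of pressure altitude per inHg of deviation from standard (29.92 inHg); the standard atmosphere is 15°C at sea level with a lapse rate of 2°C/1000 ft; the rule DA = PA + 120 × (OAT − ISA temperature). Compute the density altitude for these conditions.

Pressure altitude = 6100 + (29.92 − 28.52) × 1000 = 6100 + (+1400) = 7500 ft.
ISA temperature at 7500 ft = 15 − 2 × (7500/1000) = 0°C.
ISA deviation = 22 − 0 = +22°C.
Density altitude = 7500 + 120 × (22) = 10140 ft.

10140 ft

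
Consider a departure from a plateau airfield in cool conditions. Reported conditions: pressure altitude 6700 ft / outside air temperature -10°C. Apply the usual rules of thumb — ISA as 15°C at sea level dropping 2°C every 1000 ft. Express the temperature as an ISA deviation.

ISA-11.6°C

ISA temperature at 6700 ft = 15 − 2 × (6700/1000) = 1.6°C.
Deviation = OAT − ISA = -10 − 1.6 = -11.6°C.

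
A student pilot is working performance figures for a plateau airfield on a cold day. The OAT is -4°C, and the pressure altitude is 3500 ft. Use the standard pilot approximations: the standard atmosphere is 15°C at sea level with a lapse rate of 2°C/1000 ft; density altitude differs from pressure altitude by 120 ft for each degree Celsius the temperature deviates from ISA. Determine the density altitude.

2060 ft

ISA temperature at 3500 ft = 15 − 2 × (3500/1000) = 8°C.
ISA deviation = -4 − 8 = -12°C.
Density altitude = 3500 + 120 × (-12) = 3500 + (-1440) = 2060 ft.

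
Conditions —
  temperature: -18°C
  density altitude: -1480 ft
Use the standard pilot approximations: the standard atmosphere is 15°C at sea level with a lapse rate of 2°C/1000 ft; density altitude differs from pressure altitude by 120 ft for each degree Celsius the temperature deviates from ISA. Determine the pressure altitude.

DA = PA + 120 × (OAT − (15 − 2·PA/1000)) = PA + 120·OAT − 1800 + 0.24·PA = 1.24·PA + 120·OAT − 1800.
So 1.24·PA = -1480 − 120 × (-18) + 1800 = 2480.
PA = 2480 / 1.24 = 2000 ft.

2000 ft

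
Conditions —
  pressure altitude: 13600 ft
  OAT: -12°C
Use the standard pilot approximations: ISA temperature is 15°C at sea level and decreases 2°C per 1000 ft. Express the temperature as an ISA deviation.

ISA+0.2°C

ISA temperature at 13600 ft = 15 − 2 × (13600/1000) = -12.2°C.
Deviation = OAT − ISA = -12 − (-12.2) = +0.2°C.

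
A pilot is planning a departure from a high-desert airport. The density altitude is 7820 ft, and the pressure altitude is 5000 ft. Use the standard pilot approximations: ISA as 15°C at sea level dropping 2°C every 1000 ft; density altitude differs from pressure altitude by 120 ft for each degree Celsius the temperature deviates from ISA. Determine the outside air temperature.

28.5°C

Density altitude − pressure altitude = 7820 − 5000 = +2820 ft.
At 120 ft/°C that is an ISA deviation of 2820/120 = +23.5°C.
ISA temperature at 5000 ft = 15 − 2 × (5000/1000) = 5°C.
OAT = ISA + deviation = 5 + (+23.5) = 28.5°C.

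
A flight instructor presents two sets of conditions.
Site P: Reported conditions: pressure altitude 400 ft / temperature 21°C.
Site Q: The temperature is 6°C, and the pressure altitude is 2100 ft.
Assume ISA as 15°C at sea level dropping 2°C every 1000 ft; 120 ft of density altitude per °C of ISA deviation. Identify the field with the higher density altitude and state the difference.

Site P: ISA temp = 14.2°C, deviation +6.8°C, DA = 400 + 120 × 6.8 = 1216 ft.
Site Q: ISA temp = 10.8°C, deviation -4.8°C, DA = 2100 + 120 × (-4.8) = 1524 ft.
Site Q is higher by 1524 − 1216 = 308 ft.

Site Q by 308 ft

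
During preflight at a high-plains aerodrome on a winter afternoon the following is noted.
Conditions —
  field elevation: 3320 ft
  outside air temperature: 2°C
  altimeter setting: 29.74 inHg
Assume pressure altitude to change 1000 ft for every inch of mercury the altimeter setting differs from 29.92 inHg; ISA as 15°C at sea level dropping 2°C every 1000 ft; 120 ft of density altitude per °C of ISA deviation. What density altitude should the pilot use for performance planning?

2780 ft

Pressure altitude = 3320 + (29.92 − 29.74) × 1000 = 3320 + (+180) = 3500 ft.
ISA temperature at 3500 ft = 15 − 2 × (3500/1000) = 8°C.
ISA deviation = 2 − 8 = -6°C.
Density altitude = 3500 + 120 × (-6) = 2780 ft.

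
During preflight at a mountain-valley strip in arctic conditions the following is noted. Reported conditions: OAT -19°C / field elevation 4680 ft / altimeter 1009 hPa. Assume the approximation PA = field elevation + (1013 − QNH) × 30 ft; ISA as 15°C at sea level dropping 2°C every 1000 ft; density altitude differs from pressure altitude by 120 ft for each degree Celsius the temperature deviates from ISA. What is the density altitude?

1872 ft

Pressure altitude = 4680 + (1013 − 1009) × 30 = 4680 + (+120) = 4800 ft.
ISA temperature at 4800 ft = 15 − 2 × (4800/1000) = 5.4°C.
ISA deviation = -19 − 5.4 = -24.4°C.
Density altitude = 4800 + 120 × (-24.4) = 1872 ft.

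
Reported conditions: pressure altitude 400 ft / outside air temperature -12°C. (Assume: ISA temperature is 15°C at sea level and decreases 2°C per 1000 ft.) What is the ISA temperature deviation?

ISA-26.2°C

ISA temperature at 400 ft = 15 − 2 × (400/1000) = 14.2°C.
Deviation = OAT − ISA = -12 − 14.2 = -26.2°C.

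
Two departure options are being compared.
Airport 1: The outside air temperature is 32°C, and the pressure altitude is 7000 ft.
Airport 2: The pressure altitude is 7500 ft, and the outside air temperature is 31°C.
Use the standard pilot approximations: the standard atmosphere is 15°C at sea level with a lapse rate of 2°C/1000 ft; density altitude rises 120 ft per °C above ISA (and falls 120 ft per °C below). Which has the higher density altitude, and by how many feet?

Airport 2 by 500 ft

Airport 1: ISA temp = 1°C, deviation +31°C, DA = 7000 + 120 × 31 = 10720 ft.
Airport 2: ISA temp = 0°C, deviation +31°C, DA = 7500 + 120 × 31 = 11220 ft.
Airport 2 is higher by 11220 − 10720 = 500 ft.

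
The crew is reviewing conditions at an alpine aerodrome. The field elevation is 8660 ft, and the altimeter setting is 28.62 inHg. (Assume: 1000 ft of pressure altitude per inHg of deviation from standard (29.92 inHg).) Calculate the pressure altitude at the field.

9960 ft

Pressure correction = (29.92 − 28.62) × 1000 = +1300 ft.
Pressure altitude = 8660 + (+1300) = 9960 ft.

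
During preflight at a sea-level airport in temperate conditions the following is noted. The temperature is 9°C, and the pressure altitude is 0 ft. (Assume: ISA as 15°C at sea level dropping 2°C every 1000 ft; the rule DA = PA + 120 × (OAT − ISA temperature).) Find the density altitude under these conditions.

ISA temperature at 0 ft = 15 − 2 × (0/1000) = 15°C.
ISA deviation = 9 − 15 = -6°C.
Density altitude = 0 + 120 × (-6) = 0 + (-720) = -720 ft.

-720 ft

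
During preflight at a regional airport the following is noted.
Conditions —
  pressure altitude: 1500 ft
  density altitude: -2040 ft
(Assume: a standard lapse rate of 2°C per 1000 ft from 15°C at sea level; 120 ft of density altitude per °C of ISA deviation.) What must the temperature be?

Density altitude − pressure altitude = -2040 − 1500 = -3540 ft.
At 120 ft/°C that is an ISA deviation of -3540/120 = -29.5°C.
ISA temperature at 1500 ft = 15 − 2 × (1500/1000) = 12°C.
OAT = ISA + deviation = 12 + (-29.5) = -17.5°C.

-17.5°C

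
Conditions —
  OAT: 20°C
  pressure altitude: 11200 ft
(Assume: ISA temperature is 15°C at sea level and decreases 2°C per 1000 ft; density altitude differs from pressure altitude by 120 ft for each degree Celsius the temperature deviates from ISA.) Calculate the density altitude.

14488 ft

ISA temperature at 11200 ft = 15 − 2 × (11200/1000) = -7.4°C.
ISA deviation = 20 − (-7.4) = +27.4°C.
Density altitude = 11200 + 120 × (27.4) = 11200 + (+3288) = 14488 ft.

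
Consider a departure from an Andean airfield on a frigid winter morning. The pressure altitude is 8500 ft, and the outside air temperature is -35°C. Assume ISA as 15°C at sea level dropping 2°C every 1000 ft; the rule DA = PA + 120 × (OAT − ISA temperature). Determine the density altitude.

4540 ft

ISA temperature at 8500 ft = 15 − 2 × (8500/1000) = -2°C.
ISA deviation = -35 − (-2) = -33°C.
Density altitude = 8500 + 120 × (-33) = 8500 + (-3960) = 4540 ft.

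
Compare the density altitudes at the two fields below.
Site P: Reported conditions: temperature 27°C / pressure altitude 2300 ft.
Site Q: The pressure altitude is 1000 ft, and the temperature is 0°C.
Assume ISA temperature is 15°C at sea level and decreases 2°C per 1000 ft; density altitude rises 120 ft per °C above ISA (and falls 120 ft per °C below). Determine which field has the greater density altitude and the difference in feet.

Site P by 4852 ft

Site P: ISA temp = 10.4°C, deviation +16.6°C, DA = 2300 + 120 × 16.6 = 4292 ft.
Site Q: ISA temp = 13°C, deviation -13°C, DA = 1000 + 120 × (-13) = -560 ft.
Site P is higher by 4292 − (-560) = 4852 ft.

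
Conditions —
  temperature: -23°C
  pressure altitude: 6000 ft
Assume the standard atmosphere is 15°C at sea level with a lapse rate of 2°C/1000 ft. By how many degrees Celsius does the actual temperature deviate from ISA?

ISA-26°C

ISA temperature at 6000 ft = 15 − 2 × (6000/1000) = 3°C.
Deviation = OAT − ISA = -23 − 3 = -26°C.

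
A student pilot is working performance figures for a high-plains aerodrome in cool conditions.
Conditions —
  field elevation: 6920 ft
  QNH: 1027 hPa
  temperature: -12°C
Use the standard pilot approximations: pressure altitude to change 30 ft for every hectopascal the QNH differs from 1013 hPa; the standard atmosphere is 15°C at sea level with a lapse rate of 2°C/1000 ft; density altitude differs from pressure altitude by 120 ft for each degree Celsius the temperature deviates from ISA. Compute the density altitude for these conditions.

4820 ft

Pressure altitude = 6920 + (1013 − 1027) × 30 = 6920 + (-420) = 6500 ft.
ISA temperature at 6500 ft = 15 − 2 × (6500/1000) = 2°C.
ISA deviation = -12 − 2 = -14°C.
Density altitude = 6500 + 120 × (-14) = 4820 ft.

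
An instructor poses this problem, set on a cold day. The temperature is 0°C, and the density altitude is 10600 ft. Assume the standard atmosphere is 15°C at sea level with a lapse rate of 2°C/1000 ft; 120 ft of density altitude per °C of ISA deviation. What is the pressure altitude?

10000 ft

DA = PA + 120 × (OAT − (15 − 2·PA/1000)) = PA + 120·OAT − 1800 + 0.24·PA = 1.24·PA + 120·OAT − 1800.
So 1.24·PA = 10600 − 120 × 0 + 1800 = 12400.
PA = 12400 / 1.24 = 10000 ft.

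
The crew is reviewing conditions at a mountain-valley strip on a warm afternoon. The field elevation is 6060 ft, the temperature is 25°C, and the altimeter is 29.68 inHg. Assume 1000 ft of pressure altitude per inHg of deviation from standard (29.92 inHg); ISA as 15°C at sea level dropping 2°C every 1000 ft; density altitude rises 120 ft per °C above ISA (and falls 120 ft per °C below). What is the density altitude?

9012 ft

Pressure altitude = 6060 + (29.92 − 29.68) × 1000 = 6060 + (+240) = 6300 ft.
ISA temperature at 6300 ft = 15 − 2 × (6300/1000) = 2.4°C.
ISA deviation = 25 − 2.4 = +22.6°C.
Density altitude = 6300 + 120 × (22.6) = 9012 ft.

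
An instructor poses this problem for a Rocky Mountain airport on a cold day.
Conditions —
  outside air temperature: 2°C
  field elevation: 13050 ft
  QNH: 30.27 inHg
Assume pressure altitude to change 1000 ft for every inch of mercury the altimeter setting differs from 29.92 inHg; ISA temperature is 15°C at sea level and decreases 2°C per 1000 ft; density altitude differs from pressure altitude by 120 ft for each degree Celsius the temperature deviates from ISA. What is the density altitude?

Pressure altitude = 13050 + (29.92 − 30.27) × 1000 = 13050 + (-350) = 12700 ft.
ISA temperature at 12700 ft = 15 − 2 × (12700/1000) = -10.4°C.
ISA deviation = 2 − (-10.4) = +12.4°C.
Density altitude = 12700 + 120 × (12.4) = 14188 ft.

14188 ft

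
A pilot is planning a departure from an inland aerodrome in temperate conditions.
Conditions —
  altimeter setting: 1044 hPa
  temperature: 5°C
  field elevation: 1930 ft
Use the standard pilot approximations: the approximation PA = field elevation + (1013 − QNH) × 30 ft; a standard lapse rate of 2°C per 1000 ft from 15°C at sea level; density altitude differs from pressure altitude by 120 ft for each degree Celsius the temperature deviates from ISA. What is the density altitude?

Pressure altitude = 1930 + (1013 − 1044) × 30 = 1930 + (-930) = 1000 ft.
ISA temperature at 1000 ft = 15 − 2 × (1000/1000) = 13°C.
ISA deviation = 5 − 13 = -8°C.
Density altitude = 1000 + 120 × (-8) = 40 ft.

40 ft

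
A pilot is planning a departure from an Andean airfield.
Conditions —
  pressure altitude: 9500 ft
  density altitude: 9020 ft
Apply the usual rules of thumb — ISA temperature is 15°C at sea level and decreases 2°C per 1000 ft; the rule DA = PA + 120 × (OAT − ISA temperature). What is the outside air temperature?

Density altitude − pressure altitude = 9020 − 9500 = -480 ft.
At 120 ft/°C that is an ISA deviation of -480/120 = -4°C.
ISA temperature at 9500 ft = 15 − 2 × (9500/1000) = -4°C.
OAT = ISA + deviation = -4 + (-4) = -8°C.

-8°C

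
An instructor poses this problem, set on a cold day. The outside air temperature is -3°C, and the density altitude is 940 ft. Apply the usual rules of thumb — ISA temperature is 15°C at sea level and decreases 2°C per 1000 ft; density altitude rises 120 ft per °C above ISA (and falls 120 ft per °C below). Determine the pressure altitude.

2500 ft

DA = PA + 120 × (OAT − (15 − 2·PA/1000)) = PA + 120·OAT − 1800 + 0.24·PA = 1.24·PA + 120·OAT − 1800.
So 1.24·PA = 940 − 120 × (-3) + 1800 = 3100.
PA = 3100 / 1.24 = 2500 ft.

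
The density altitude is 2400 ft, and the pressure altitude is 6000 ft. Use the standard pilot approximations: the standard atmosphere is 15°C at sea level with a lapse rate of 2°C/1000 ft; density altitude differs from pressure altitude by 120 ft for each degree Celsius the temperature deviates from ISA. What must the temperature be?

Density altitude − pressure altitude = 2400 − 6000 = -3600 ft.
At 120 ft/°C that is an ISA deviation of -3600/120 = -30°C.
ISA temperature at 6000 ft = 15 − 2 × (6000/1000) = 3°C.
OAT = ISA + deviation = 3 + (-30) = -27°C.

-27°C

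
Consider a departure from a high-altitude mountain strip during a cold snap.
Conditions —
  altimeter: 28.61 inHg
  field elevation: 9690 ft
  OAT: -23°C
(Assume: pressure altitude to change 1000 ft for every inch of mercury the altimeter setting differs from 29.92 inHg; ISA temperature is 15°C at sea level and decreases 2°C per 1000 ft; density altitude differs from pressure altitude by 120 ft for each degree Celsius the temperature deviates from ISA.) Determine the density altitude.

Pressure altitude = 9690 + (29.92 − 28.61) × 1000 = 9690 + (+1310) = 11000 ft.
ISA temperature at 11000 ft = 15 − 2 × (11000/1000) = -7°C.
ISA deviation = -23 − (-7) = -16°C.
Density altitude = 11000 + 120 × (-16) = 9080 ft.

9080 ft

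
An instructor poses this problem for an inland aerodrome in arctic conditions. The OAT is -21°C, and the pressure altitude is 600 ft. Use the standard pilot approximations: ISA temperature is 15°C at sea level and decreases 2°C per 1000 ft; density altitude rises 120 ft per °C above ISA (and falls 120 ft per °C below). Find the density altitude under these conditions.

ISA temperature at 600 ft = 15 − 2 × (600/1000) = 13.8°C.
ISA deviation = -21 − 13.8 = -34.8°C.
Density altitude = 600 + 120 × (-34.8) = 600 + (-4176) = -3576 ft.

-3576 ft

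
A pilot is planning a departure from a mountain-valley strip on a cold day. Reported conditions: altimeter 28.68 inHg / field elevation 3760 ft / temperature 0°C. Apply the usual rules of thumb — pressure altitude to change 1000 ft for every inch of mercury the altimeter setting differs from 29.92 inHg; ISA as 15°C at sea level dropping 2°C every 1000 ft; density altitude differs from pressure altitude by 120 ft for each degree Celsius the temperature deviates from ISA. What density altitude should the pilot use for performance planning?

4400 ft

Pressure altitude = 3760 + (29.92 − 28.68) × 1000 = 3760 + (+1240) = 5000 ft.
ISA temperature at 5000 ft = 15 − 2 × (5000/1000) = 5°C.
ISA deviation = 0 − 5 = -5°C.
Density altitude = 5000 + 120 × (-5) = 4400 ft.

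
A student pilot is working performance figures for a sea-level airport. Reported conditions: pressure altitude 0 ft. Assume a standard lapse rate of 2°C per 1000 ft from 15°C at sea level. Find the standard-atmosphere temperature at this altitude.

ISA temperature = 15 − 2 × (0/1000) = 15 − 0 = 15°C.

15°C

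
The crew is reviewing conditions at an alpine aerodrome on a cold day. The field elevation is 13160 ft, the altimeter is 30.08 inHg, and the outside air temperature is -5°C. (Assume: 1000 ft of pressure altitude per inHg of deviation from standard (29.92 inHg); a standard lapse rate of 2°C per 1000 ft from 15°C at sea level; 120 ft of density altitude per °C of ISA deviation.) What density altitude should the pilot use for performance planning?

Pressure altitude = 13160 + (29.92 − 30.08) × 1000 = 13160 + (-160) = 13000 ft.
ISA temperature at 13000 ft = 15 − 2 × (13000/1000) = -11°C.
ISA deviation = -5 − (-11) = +6°C.
Density altitude = 13000 + 120 × (6) = 13720 ft.

13720 ft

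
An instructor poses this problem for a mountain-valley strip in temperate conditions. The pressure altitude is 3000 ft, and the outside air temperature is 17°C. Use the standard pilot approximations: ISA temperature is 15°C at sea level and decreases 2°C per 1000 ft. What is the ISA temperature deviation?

ISA temperature at 3000 ft = 15 − 2 × (3000/1000) = 9°C.
Deviation = OAT − ISA = 17 − 9 = +8°C.

ISA+8°C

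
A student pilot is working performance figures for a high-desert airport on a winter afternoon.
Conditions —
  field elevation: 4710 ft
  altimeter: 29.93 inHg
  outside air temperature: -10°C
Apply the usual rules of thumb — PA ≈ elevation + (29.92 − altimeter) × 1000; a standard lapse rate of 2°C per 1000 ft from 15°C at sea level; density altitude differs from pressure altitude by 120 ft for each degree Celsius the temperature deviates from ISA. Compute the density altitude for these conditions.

Pressure altitude = 4710 + (29.92 − 29.93) × 1000 = 4710 + (-10) = 4700 ft.
ISA temperature at 4700 ft = 15 − 2 × (4700/1000) = 5.6°C.
ISA deviation = -10 − 5.6 = -15.6°C.
Density altitude = 4700 + 120 × (-15.6) = 2828 ft.

2828 ft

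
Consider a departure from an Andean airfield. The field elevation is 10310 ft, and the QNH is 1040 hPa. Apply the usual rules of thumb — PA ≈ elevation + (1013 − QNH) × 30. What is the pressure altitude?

Pressure correction = (1013 − 1040) × 30 = -810 ft.
Pressure altitude = 10310 + (-810) = 9500 ft.

9500 ft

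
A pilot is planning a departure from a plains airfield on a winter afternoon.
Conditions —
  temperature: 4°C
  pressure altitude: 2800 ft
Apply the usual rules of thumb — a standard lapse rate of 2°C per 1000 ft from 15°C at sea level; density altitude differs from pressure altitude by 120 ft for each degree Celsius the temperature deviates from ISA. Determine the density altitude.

ISA temperature at 2800 ft = 15 − 2 × (2800/1000) = 9.4°C.
ISA deviation = 4 − 9.4 = -5.4°C.
Density altitude = 2800 + 120 × (-5.4) = 2800 + (-648) = 2152 ft.

2152 ft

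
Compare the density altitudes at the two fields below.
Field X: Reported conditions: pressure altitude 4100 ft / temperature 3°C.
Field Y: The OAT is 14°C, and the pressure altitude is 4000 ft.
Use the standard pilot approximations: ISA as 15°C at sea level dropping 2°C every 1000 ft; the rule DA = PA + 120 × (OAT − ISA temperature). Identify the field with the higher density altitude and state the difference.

Field X: ISA temp = 6.8°C, deviation -3.8°C, DA = 4100 + 120 × (-3.8) = 3644 ft.
Field Y: ISA temp = 7°C, deviation +7°C, DA = 4000 + 120 × 7 = 4840 ft.
Field Y is higher by 4840 − 3644 = 1196 ft.

Field Y by 1196 ft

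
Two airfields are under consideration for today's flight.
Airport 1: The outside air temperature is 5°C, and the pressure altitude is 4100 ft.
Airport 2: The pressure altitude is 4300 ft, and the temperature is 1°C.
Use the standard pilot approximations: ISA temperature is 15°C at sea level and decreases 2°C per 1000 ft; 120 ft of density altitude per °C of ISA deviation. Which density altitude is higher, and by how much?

Airport 1 by 232 ft

Airport 1: ISA temp = 6.8°C, deviation -1.8°C, DA = 4100 + 120 × (-1.8) = 3884 ft.
Airport 2: ISA temp = 6.4°C, deviation -5.4°C, DA = 4300 + 120 × (-5.4) = 3652 ft.
Airport 1 is higher by 3884 − 3652 = 232 ft.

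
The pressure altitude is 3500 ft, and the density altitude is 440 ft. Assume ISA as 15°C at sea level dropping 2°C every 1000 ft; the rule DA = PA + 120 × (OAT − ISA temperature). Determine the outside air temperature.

-17.5°C

Density altitude − pressure altitude = 440 − 3500 = -3060 ft.
At 120 ft/°C that is an ISA deviation of -3060/120 = -25.5°C.
ISA temperature at 3500 ft = 15 − 2 × (3500/1000) = 8°C.
OAT = ISA + deviation = 8 + (-25.5) = -17.5°C.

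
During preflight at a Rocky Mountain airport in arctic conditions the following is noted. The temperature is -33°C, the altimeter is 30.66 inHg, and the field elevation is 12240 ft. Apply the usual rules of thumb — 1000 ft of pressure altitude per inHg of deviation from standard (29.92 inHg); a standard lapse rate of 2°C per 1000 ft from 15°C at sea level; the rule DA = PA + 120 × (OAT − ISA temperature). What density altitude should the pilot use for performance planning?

8500 ft

Pressure altitude = 12240 + (29.92 − 30.66) × 1000 = 12240 + (-740) = 11500 ft.
ISA temperature at 11500 ft = 15 − 2 × (11500/1000) = -8°C.
ISA deviation = -33 − (-8) = -25°C.
Density altitude = 11500 + 120 × (-25) = 8500 ft.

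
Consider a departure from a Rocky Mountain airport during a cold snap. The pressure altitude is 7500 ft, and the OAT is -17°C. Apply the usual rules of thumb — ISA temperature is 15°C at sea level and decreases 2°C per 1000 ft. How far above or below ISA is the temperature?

ISA temperature at 7500 ft = 15 − 2 × (7500/1000) = 0°C.
Deviation = OAT − ISA = -17 − 0 = -17°C.

ISA-17°C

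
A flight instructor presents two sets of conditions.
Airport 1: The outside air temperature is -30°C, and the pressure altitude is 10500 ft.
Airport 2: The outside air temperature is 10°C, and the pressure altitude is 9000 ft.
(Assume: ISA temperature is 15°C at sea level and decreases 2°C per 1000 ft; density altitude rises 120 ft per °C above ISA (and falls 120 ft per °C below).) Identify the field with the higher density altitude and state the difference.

Airport 1: ISA temp = -6°C, deviation -24°C, DA = 10500 + 120 × (-24) = 7620 ft.
Airport 2: ISA temp = -3°C, deviation +13°C, DA = 9000 + 120 × 13 = 10560 ft.
Airport 2 is higher by 10560 − 7620 = 2940 ft.

Airport 2 by 2940 ft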